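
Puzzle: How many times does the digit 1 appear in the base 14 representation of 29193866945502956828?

1

29193866945502956828 in base 14 is D593443156C9C488C.
The digit 1 appears 1 time.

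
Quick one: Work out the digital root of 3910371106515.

6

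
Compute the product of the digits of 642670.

6×4×2×6×7×0 = 0

0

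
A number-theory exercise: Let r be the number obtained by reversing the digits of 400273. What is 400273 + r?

772277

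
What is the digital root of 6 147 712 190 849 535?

6+1+4+7+7+1+2+1+9+0+8+4+9+5+3+5 = 72
7+2 = 9

9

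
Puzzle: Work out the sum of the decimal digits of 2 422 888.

2+4+2+2+8+8+8 = 34

34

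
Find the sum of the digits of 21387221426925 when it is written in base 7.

57

21387221426925 in base 7 is 4335114166422564.
Digit sum: 4+3+3+5+1+1+4+1+6+6+4+2+2+5+6+4 = 57.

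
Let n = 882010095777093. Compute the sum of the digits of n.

66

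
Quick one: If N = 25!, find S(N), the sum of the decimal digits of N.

72

25! = 15511210043330985984000000
Sum of its 26 digits: 72.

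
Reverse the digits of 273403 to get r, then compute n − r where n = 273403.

Reverse of 273403 is 304372.
273403 − 304372 = -30969

-30969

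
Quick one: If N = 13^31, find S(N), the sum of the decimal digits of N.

184

13^31 = 34059943367449284484947168626829637
Sum of its 35 digits: 184.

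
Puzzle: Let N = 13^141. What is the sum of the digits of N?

13^141 = 11641600059418047878364056731247086617348372107489125528753257232570583706132062525065515676173622368340320886665787162830193974023763081345193347378614050813
Sum of its 158 digits: 658.

658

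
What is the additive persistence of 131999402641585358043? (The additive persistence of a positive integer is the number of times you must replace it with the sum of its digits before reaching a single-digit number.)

131999402641585358043 → 90 → 9 (2 steps)

2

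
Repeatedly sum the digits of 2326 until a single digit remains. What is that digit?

4

2+3+2+6 = 13
1+3 = 4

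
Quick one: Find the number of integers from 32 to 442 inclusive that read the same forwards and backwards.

The integers in [32, 442] that read the same forwards and backwards: 33, 44, 55, 66, 77, 88, …, 424, 434.
41 qualify.

41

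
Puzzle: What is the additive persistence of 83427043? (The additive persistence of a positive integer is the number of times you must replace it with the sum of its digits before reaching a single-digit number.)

83427043 → 31 → 4 (2 steps)

2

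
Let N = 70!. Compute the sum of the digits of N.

459

70! = 11978571669969891796072783721689098736458938142546425857555362864628009582789845319680000000000000000
Sum of its 101 digits: 459.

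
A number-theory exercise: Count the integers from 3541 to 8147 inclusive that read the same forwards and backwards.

47

The integers in [3541, 8147] that read the same forwards and backwards: 3553, 3663, 3773, 3883, 3993, 4004, …, 8008, 8118.
47 qualify.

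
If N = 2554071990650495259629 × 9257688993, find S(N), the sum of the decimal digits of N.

150

2554071990650495259629 × 9257688993 = 23644804155174688875066070563597
Sum of its 32 digits: 150.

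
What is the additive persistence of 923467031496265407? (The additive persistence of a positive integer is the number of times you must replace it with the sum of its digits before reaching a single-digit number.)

923467031496265407 → 78 → 15 → 6 (3 steps)

3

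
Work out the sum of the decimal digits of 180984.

1+8+0+9+8+4 = 30

30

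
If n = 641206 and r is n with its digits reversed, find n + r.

Reverse of 641206 is 602146.
641206 + 602146 = 1243352

1243352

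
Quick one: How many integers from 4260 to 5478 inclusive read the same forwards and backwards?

The integers in [4260, 5478] that read the same forwards and backwards: 4334, 4444, 4554, 4664, 4774, 4884, …, 5335, 5445.
12 qualify.

12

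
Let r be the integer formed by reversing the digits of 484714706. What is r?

607417484

Reversing 484714706 gives 607417484.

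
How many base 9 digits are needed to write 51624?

5

51624 in base 9 is 77730, which has 5 digits.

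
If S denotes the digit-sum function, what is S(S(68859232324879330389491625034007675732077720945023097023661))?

10

First digit sum: 253.
2+5+3 = 10.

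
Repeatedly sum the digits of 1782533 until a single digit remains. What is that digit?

1+7+8+2+5+3+3 = 29
2+9 = 11
1+1 = 2

2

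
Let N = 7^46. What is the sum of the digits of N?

187

7^46 = 749048330965186233494494102694564493649
Sum of its 39 digits: 187.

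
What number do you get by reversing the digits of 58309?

90385

Reversing 58309 gives 90385.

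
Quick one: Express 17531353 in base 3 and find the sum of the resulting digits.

17531353 in base 3 is 1012222200111101.
Digit sum: 1+0+1+2+2+2+2+2+0+0+1+1+1+1+0+1 = 17.

17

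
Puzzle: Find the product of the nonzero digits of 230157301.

2×3×1×5×7×3×1 = 630

630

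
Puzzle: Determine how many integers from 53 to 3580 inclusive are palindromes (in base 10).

121

The integers in [53, 3580] that are palindromes (in base 10): 55, 66, 77, 88, 99, 101, …, 3443, 3553.
121 qualify.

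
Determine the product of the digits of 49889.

20736

4×9×8×8×9 = 20736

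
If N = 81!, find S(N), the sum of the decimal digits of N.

486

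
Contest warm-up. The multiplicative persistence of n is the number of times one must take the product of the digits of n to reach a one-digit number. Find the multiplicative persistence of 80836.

80836 → 0 (1 step)

1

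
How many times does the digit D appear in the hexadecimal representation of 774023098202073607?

774023098202073607 in base 16 is ABDE1E828482A07.
The digit D appears 1 time.

1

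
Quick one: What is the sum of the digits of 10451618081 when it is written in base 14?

10451618081 in base 14 is 712122A09.
Digit sum: 7+1+2+1+2+2+10+0+9 = 34.

34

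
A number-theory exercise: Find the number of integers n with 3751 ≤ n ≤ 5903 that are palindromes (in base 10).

The integers in [3751, 5903] that are palindromes (in base 10): 3773, 3883, 3993, 4004, 4114, 4224, …, 5775, 5885.
22 qualify.

22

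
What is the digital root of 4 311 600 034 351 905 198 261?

4+3+1+1+6+0+0+0+3+4+3+5+1+9+0+5+1+9+8+2+6+1 = 72
7+2 = 9

9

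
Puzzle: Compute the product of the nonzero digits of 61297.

756

6×1×2×9×7 = 756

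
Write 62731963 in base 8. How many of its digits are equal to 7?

2

62731963 in base 8 is 357233273.
The digit 7 appears 2 times.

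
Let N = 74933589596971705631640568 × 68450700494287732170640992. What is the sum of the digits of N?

258

74933589596971705631640568 × 68450700494287732170640992 = 5129256698464185195972419535780975840826909110963456
Sum of its 52 digits: 258.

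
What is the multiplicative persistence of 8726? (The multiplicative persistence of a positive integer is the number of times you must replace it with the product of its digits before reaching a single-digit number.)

8726 → 672 → 84 → 32 → 6 (4 steps)

4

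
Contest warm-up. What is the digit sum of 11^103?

443

11^103 = 183419950243034416150615067760513065492078248272511988225179616219182853139141215180072943291117298699627331
Sum of its 108 digits: 443.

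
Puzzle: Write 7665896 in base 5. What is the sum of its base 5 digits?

7665896 in base 5 is 3430302041.
Digit sum: 3+4+3+0+3+0+2+0+4+1 = 20.

20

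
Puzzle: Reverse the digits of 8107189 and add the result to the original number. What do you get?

Reverse of 8107189 is 9817018.
8107189 + 9817018 = 17924207

17924207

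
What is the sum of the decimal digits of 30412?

10

3+0+4+1+2 = 10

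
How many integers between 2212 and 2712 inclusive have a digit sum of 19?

The integers in [2212, 2712] that have a digit sum of 19: 2269, 2278, 2287, 2296, 2359, 2368, …, 2683, 2692.
30 qualify.

30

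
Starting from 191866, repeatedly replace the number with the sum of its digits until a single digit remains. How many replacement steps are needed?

2

191866 → 31 → 4 (2 steps)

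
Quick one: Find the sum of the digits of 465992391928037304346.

97

4+6+5+9+9+2+3+9+1+9+2+8+0+3+7+3+0+4+3+4+6 = 97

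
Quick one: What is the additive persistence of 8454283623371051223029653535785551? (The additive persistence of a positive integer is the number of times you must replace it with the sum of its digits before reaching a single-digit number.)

3

8454283623371051223029653535785551 → 138 → 12 → 3 (3 steps)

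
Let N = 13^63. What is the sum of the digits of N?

13^63 = 15081036648520082563896904647966616571107944615701214429968535680172997
Sum of its 71 digits: 325.

325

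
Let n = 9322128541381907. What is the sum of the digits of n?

65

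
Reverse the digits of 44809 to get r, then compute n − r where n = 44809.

-46035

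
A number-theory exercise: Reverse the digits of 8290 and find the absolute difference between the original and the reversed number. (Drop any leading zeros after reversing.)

7362

Reverse of 8290 is 928.
|8290 − 928| = 7362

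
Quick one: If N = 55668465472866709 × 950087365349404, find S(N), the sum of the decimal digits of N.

133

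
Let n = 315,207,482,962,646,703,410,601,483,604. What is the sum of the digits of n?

3+1+5+2+0+7+4+8+2+9+6+2+6+4+6+7+0+3+4+1+0+6+0+1+4+8+3+6+0+4 = 112

112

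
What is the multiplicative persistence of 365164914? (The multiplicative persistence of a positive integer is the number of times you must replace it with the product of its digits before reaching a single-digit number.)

365164914 → 77760 → 0 (2 steps)

2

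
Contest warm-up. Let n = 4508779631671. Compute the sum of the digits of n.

64

4+5+0+8+7+7+9+6+3+1+6+7+1 = 64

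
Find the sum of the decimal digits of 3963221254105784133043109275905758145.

144

3+9+6+3+2+2+1+2+5+4+1+0+5+7+8+4+1+3+3+0+4+3+1+0+9+2+7+5+9+0+5+7+5+8+1+4+5 = 144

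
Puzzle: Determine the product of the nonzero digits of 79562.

3780

7×9×5×6×2 = 3780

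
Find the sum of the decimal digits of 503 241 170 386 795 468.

79

5+0+3+2+4+1+1+7+0+3+8+6+7+9+5+4+6+8 = 79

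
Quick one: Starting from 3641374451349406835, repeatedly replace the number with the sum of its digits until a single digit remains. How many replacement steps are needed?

2

3641374451349406835 → 80 → 8 (2 steps)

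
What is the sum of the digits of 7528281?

33

7+5+2+8+2+8+1 = 33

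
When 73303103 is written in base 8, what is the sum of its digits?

34

73303103 in base 8 is 427502077.
Digit sum: 4+2+7+5+0+2+0+7+7 = 34.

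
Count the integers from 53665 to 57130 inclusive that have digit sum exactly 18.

The integers in [53665, 57130] that have digit sum exactly 18: 53703, 53712, 53721, 53730, 53802, 53811, …, 57114, 57123.
155 qualify.

155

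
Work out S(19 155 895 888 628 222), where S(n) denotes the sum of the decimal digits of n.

89

1+9+1+5+5+8+9+5+8+8+8+6+2+8+2+2+2 = 89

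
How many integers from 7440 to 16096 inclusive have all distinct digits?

2980

The integers in [7440, 16096] that have all distinct digits: 7450, 7451, 7452, 7453, 7456, 7458, …, 16094, 16095.
2980 qualify.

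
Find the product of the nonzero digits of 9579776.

9×5×7×9×7×7×6 = 833490

833490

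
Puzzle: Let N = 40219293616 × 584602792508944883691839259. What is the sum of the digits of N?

40219293616 × 584602792508944883691839259 = 23512311360650779583563053220796870544
Sum of its 38 digits: 153.

153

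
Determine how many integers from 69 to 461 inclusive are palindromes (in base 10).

39

The integers in [69, 461] that are palindromes (in base 10): 77, 88, 99, 101, 111, 121, …, 444, 454.
39 qualify.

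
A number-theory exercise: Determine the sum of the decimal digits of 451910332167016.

49

4+5+1+9+1+0+3+3+2+1+6+7+0+1+6 = 49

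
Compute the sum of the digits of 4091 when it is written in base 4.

4091 in base 4 is 333323.
Digit sum: 3+3+3+3+2+3 = 17.

17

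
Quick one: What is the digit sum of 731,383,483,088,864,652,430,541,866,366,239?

7+3+1+3+8+3+4+8+3+0+8+8+8+6+4+6+5+2+4+3+0+5+4+1+8+6+6+3+6+6+2+3+9 = 153

153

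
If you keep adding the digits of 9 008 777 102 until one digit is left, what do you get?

9+0+0+8+7+7+7+1+0+2 = 41
4+1 = 5

5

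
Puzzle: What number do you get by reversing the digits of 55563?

36555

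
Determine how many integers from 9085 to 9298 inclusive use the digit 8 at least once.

44

The integers in [9085, 9298] that use the digit 8 at least once: 9085, 9086, 9087, 9088, 9089, 9098, …, 9289, 9298.
44 qualify.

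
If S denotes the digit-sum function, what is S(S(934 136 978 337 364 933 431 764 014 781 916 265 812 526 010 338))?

7

First digit sum: 205.
2+0+5 = 7.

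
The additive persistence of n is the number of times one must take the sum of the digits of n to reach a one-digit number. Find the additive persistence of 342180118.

342180118 → 28 → 10 → 1 (3 steps)

3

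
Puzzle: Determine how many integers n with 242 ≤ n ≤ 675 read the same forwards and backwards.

43

The integers in [242, 675] that read the same forwards and backwards: 242, 252, 262, 272, 282, 292, …, 656, 666.
43 qualify.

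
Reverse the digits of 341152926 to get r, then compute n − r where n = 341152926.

-288098217

Reverse of 341152926 is 629251143.
341152926 − 629251143 = -288098217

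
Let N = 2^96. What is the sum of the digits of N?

127

2^96 = 79228162514264337593543950336
Sum of its 29 digits: 127.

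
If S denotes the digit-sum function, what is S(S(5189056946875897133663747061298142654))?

14

First digit sum: 185.
1+8+5 = 14.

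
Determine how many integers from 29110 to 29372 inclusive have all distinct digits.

68

The integers in [29110, 29372] that have all distinct digits: 29130, 29134, 29135, 29136, 29137, 29138, …, 29370, 29371.
68 qualify.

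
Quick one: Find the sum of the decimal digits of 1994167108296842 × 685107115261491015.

171

1994167108296842 × 685107115261491015 = 1366218074914598767458986135874630
Sum of its 34 digits: 171.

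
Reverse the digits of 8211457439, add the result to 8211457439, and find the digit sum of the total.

Reversal of 8211457439 is 9347541128; 8211457439 + 9347541128 = 17558998567.
Digit sum of 17558998567: 1+7+5+5+8+9+9+8+5+6+7 = 70.

70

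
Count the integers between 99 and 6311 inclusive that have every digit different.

3344

The integers in [99, 6311] that have every digit different: 102, 103, 104, 105, 106, 107, …, 6309, 6310.
3344 qualify.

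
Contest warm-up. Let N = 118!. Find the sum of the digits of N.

118! = 468452584975429065657431236280838416439267950499862031533310318788629800927518416622330123618486343228862579684398745837012213486653229822121742374957258403779058860032000000000000000000000000000
Sum of its 195 digits: 756.

756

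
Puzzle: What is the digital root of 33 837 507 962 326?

1

3+3+8+3+7+5+0+7+9+6+2+3+2+6 = 64
6+4 = 10
1+0 = 1
(Equivalently, 33 837 507 962 326 mod 9 = 1.)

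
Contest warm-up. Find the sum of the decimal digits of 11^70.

367

11^70 = 7897469567994392174328988784504809847540729881935024059662581894710332201
Sum of its 73 digits: 367.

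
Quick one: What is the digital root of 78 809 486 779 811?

7+8+8+0+9+4+8+6+7+7+9+8+1+1 = 83
8+3 = 11
1+1 = 2

2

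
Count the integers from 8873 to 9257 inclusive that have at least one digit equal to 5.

The integers in [8873, 9257] that have at least one digit equal to 5: 8875, 8885, 8895, 8905, 8915, 8925, …, 9256, 9257.
73 qualify.

73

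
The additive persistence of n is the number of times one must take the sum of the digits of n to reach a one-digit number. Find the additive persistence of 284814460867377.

3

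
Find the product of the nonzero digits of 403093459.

58320

4×3×9×3×4×5×9 = 58320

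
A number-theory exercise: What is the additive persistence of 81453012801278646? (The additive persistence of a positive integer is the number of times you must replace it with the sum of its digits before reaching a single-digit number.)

81453012801278646 → 66 → 12 → 3 (3 steps)

3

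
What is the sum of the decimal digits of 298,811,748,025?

2+9+8+8+1+1+7+4+8+0+2+5 = 55

55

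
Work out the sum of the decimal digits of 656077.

6+5+6+0+7+7 = 31

31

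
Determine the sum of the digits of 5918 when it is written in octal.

17

5918 in base 8 is 13436.
Digit sum: 1+3+4+3+6 = 17.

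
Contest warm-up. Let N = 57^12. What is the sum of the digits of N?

57^12 = 1176246293903439668001
Sum of its 22 digits: 90.

90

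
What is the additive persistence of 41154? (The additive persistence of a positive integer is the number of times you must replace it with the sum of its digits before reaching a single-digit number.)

2

41154 → 15 → 6 (2 steps)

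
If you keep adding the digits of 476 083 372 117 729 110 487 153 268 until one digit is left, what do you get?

5

4+7+6+0+8+3+3+7+2+1+1+7+7+2+9+1+1+0+4+8+7+1+5+3+2+6+8 = 113
1+1+3 = 5
(Equivalently, 476 083 372 117 729 110 487 153 268 mod 9 = 5.)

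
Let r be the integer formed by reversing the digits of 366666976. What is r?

Reversing 366666976 gives 679666663.

679666663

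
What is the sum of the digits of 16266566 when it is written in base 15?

16266566 in base 15 is 1664ACB.
Digit sum: 1+6+6+4+10+12+11 = 50.

50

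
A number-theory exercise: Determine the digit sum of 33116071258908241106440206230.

89

3+3+1+1+6+0+7+1+2+5+8+9+0+8+2+4+1+1+0+6+4+4+0+2+0+6+2+3+0 = 89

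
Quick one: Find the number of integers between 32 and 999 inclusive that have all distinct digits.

709

The integers in [32, 999] that have all distinct digits: 32, 34, 35, 36, 37, 38, …, 986, 987.
709 qualify.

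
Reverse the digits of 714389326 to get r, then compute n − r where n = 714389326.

90405909

Reverse of 714389326 is 623983417.
714389326 − 623983417 = 90405909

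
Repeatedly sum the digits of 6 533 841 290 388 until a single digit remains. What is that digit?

6

6+5+3+3+8+4+1+2+9+0+3+8+8 = 60
6+0 = 6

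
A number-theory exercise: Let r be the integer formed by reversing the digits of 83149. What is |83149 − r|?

Reverse of 83149 is 94138.
|83149 − 94138| = 10989

10989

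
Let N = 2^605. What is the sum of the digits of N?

2^605 = 132784498204191774672397051638117156832398279431757980799861034550100889965213060684790625566307321417222332371561625253836644834413176809852379994691646837985957817708848304757932032
Sum of its 183 digits: 851.

851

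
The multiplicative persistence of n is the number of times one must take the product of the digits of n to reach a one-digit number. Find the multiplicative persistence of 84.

84 → 32 → 6 (2 steps)

2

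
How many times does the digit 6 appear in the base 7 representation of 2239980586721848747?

2239980586721848747 in base 7 is 4003363034564150636050.
The digit 6 appears 4 times.

4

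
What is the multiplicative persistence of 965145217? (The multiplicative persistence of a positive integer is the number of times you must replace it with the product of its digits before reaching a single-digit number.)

2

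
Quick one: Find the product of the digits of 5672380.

5×6×7×2×3×8×0 = 0

0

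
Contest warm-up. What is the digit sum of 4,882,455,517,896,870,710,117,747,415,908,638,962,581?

4+8+8+2+4+5+5+5+1+7+8+9+6+8+7+0+7+1+0+1+1+7+7+4+7+4+1+5+9+0+8+6+3+8+9+6+2+5+8+1 = 197

197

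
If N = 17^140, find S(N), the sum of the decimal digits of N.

17^140 = 18316774253714359260286652104797592498875155815140577826476924073024514250498449856229541717239796857646419378217258155071767922120354084555470472992660057764443072350571201
Sum of its 173 digits: 775.

775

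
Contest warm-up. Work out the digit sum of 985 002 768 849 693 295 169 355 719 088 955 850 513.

203

9+8+5+0+0+2+7+6+8+8+4+9+6+9+3+2+9+5+1+6+9+3+5+5+7+1+9+0+8+8+9+5+5+8+5+0+5+1+3 = 203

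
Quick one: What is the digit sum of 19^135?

19^135 = 42828821928241846954584931984682781692330700255613269873258126497677213994336325247215203358342158687131744496310391196007756401377063266506279898556901549102282850997144699
Sum of its 173 digits: 793.

793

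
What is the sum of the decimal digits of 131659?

1+3+1+6+5+9 = 25

25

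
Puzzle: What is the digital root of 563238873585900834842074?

4

5+6+3+2+3+8+8+7+3+5+8+5+9+0+0+8+3+4+8+4+2+0+7+4 = 112
1+1+2 = 4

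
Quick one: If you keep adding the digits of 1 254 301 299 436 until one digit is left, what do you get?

1+2+5+4+3+0+1+2+9+9+4+3+6 = 49
4+9 = 13
1+3 = 4

4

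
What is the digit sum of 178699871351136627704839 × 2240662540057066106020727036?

178699871351136627704839 × 2240662540057066106020727036 = 400406107649508733924573168714837256610290795327204
Sum of its 51 digits: 212.

212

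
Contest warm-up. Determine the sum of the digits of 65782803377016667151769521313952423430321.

164

6+5+7+8+2+8+0+3+3+7+7+0+1+6+6+6+7+1+5+1+7+6+9+5+2+1+3+1+3+9+5+2+4+2+3+4+3+0+3+2+1 = 164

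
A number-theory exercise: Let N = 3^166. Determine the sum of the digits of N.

387

3^166 = 15926791088519786003064148590679881418931379526481396121112548658575277686941529
Sum of its 80 digits: 387.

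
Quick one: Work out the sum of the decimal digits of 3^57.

3^57 = 1570042899082081611640534563
Sum of its 28 digits: 108.

108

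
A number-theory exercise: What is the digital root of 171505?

1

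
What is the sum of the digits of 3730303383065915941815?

87

3+7+3+0+3+0+3+3+8+3+0+6+5+9+1+5+9+4+1+8+1+5 = 87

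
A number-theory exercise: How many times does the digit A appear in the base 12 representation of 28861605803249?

2

28861605803249 in base 12 is 32A16A5479215.
The digit A appears 2 times.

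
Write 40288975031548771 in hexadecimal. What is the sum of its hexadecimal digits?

40288975031548771 in base 16 is 8F229BFD1EBB63.
Digit sum: 8+15+2+2+9+11+15+13+1+14+11+11+6+3 = 121.

121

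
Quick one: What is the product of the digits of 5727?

5×7×2×7 = 490

490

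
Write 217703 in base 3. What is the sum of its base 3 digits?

217703 in base 3 is 102001122002.
Digit sum: 1+0+2+0+0+1+1+2+2+0+0+2 = 11.

11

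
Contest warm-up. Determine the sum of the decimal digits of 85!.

85! = 281710411438055027694947944226061159480056634330574206405101912752560026159795933451040286452340924018275123200000000000000000000
Sum of its 129 digits: 414.

414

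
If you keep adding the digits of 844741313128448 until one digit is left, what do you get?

8

8+4+4+7+4+1+3+1+3+1+2+8+4+4+8 = 62
6+2 = 8
(Equivalently, 844741313128448 mod 9 = 8.)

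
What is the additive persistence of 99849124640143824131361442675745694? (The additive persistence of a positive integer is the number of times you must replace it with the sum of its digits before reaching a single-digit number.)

99849124640143824131361442675745694 → 156 → 12 → 3 (3 steps)

3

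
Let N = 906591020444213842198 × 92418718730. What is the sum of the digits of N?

176

906591020444213842198 × 92418718730 = 83785980521577478738069566968540
Sum of its 32 digits: 176.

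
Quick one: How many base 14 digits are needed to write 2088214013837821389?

2088214013837821389 in base 14 is D5CD1A978B156349, which has 16 digits.

16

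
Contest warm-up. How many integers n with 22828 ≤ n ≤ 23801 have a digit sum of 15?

The integers in [22828, 23801] that have a digit sum of 15: 22830, 22902, 22911, 22920, 23019, 23028, …, 23721, 23730.
62 qualify.

62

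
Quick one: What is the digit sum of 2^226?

349

2^226 = 107839786668602559178668060348078522694548577690162289924414440996864
Sum of its 69 digits: 349.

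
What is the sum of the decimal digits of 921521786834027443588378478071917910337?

182

9+2+1+5+2+1+7+8+6+8+3+4+0+2+7+4+4+3+5+8+8+3+7+8+4+7+8+0+7+1+9+1+7+9+1+0+3+3+7 = 182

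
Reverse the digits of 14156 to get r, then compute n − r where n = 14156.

Reverse of 14156 is 65141.
14156 − 65141 = -50985

-50985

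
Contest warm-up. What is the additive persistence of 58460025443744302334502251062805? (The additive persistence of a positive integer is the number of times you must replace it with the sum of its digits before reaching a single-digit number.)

58460025443744302334502251062805 → 107 → 8 (2 steps)

2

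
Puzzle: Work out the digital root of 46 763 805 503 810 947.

4+6+7+6+3+8+0+5+5+0+3+8+1+0+9+4+7 = 76
7+6 = 13
1+3 = 4

4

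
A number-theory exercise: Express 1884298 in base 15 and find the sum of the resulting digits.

1884298 in base 15 is 27349D.
Digit sum: 2+7+3+4+9+13 = 38.

38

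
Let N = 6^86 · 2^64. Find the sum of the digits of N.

6^86 · 2^64 = 153789702031788451059524355245285873054817266451503509076924798710959963455079365738496
Sum of its 87 digits: 414.

414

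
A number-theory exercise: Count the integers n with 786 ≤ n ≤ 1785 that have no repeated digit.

537

The integers in [786, 1785] that have no repeated digit: 786, 789, 790, 791, 792, 793, …, 1784, 1785.
537 qualify.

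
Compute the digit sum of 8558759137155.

69

8+5+5+8+7+5+9+1+3+7+1+5+5 = 69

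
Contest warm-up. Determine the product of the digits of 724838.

10752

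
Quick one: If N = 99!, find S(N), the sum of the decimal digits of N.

648

99! = 933262154439441526816992388562667004907159682643816214685929638952175999932299156089414639761565182862536979208272237582511852109168640000000000000000000000
Sum of its 156 digits: 648.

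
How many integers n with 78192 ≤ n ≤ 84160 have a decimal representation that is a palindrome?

60

The integers in [78192, 84160] that have a decimal representation that is a palindrome: 78287, 78387, 78487, 78587, 78687, 78787, …, 84048, 84148.
60 qualify.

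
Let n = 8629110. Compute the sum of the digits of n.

27

8+6+2+9+1+1+0 = 27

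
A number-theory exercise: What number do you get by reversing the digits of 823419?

914328

Reversing 823419 gives 914328.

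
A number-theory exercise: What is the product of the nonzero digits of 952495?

16200

9×5×2×4×9×5 = 16200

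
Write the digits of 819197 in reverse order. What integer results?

Reversing 819197 gives 791918.

791918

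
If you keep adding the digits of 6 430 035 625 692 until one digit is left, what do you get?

6

6+4+3+0+0+3+5+6+2+5+6+9+2 = 51
5+1 = 6
(Equivalently, 6 430 035 625 692 mod 9 = 6.)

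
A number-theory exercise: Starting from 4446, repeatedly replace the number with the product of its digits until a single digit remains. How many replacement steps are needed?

4446 → 384 → 96 → 54 → 20 → 0 (5 steps)

5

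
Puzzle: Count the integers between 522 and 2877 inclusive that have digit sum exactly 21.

95

The integers in [522, 2877] that have digit sum exactly 21: 579, 588, 597, 669, 678, 687, …, 2865, 2874.
95 qualify.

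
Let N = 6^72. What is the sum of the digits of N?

270

6^72 = 106387358923716524807713475752456393740167855629859291136
Sum of its 57 digits: 270.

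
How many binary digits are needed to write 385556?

19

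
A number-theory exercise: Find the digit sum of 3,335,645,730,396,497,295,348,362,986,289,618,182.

187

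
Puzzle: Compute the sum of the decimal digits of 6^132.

6^132 = 5199541521253729102164309190462367181246761624113388644838628182961470617343478994110640944042460839936
Sum of its 103 digits: 441.

441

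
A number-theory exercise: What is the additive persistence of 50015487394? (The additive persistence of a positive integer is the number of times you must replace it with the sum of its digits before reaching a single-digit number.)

50015487394 → 46 → 10 → 1 (3 steps)

3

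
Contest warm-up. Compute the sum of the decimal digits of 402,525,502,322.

32

4+0+2+5+2+5+5+0+2+3+2+2 = 32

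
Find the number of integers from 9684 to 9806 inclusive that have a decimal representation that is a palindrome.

The integers in [9684, 9806] that have a decimal representation that is a palindrome: 9779.
1 qualifies.

1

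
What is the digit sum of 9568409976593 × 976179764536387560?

153

9568409976593 × 976179764536387560 = 9340488197938176344476376383080
Sum of its 31 digits: 153.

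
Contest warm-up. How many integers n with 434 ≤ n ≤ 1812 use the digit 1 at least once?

914

The integers in [434, 1812] that use the digit 1 at least once: 441, 451, 461, 471, 481, 491, …, 1811, 1812.
914 qualify.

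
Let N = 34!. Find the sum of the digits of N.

144

34! = 295232799039604140847618609643520000000
Sum of its 39 digits: 144.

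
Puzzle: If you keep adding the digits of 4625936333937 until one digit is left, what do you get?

4+6+2+5+9+3+6+3+3+3+9+3+7 = 63
6+3 = 9

9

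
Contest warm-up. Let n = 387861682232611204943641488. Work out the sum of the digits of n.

3+8+7+8+6+1+6+8+2+2+3+2+6+1+1+2+0+4+9+4+3+6+4+1+4+8+8 = 117

117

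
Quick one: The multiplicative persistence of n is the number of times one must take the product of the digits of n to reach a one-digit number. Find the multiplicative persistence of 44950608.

44950608 → 0 (1 step)

1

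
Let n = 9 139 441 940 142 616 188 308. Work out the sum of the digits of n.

92

9+1+3+9+4+4+1+9+4+0+1+4+2+6+1+6+1+8+8+3+0+8 = 92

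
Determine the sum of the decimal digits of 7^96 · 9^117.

7^96 · 9^117 = 5967404064616201519279108711662210687137531261370667767506285504579043350332417149830956821838634944908581697022385784668214809135198501474131804312829854216191047001991064113753865048665116969
Sum of its 193 digits: 828.

828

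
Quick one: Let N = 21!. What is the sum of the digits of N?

21! = 51090942171709440000
Sum of its 20 digits: 63.

63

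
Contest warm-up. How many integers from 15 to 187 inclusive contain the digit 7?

The integers in [15, 187] that contain the digit 7: 17, 27, 37, 47, 57, 67, …, 179, 187.
36 qualify.

36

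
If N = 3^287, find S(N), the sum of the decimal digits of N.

702

3^287 = 85861822891966292897565943276292392423908891501494638458756594540986360466165937889499308581566559215573308821736871413642977447333881387
Sum of its 137 digits: 702.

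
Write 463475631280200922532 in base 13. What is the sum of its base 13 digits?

463475631280200922532 in base 13 is 41769A3B878704A1B36.
Digit sum: 4+1+7+6+9+10+3+11+8+7+8+7+0+4+10+1+11+3+6 = 116.

116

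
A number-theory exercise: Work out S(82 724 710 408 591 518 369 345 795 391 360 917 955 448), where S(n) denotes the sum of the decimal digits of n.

8+2+7+2+4+7+1+0+4+0+8+5+9+1+5+1+8+3+6+9+3+4+5+7+9+5+3+9+1+3+6+0+9+1+7+9+5+5+4+4+8 = 197

197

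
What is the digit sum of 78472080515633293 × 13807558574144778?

174

78472080515633293 × 13807558574144778 = 1083507848154611846674896538893954
Sum of its 34 digits: 174.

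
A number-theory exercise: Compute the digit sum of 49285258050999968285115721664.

146

4+9+2+8+5+2+5+8+0+5+0+9+9+9+9+6+8+2+8+5+1+1+5+7+2+1+6+6+4 = 146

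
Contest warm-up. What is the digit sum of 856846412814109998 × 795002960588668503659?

856846412814109998 × 795002960588668503659 = 681195434956997873872458015844491482682
Sum of its 39 digits: 204.

204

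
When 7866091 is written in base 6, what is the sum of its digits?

7866091 in base 6 is 440333031.
Digit sum: 4+4+0+3+3+3+0+3+1 = 21.

21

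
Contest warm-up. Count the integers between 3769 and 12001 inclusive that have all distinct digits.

3487

The integers in [3769, 12001] that have all distinct digits: 3769, 3780, 3781, 3782, 3784, 3785, …, 10986, 10987.
3487 qualify.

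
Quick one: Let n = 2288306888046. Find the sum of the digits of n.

63

2+2+8+8+3+0+6+8+8+8+0+4+6 = 63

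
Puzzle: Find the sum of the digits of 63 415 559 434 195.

64

6+3+4+1+5+5+5+9+4+3+4+1+9+5 = 64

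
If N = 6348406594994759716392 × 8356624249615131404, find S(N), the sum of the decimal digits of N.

6348406594994759716392 × 8356624249615131404 = 53051248498149835335871735906594852774368
Sum of its 41 digits: 204.

204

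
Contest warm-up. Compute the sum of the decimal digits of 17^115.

665

17^115 = 3174139126452491477809767749955937368915979086576633124110442678012160088092810378546949014518067356518184875148680494119834181490813332959793
Sum of its 142 digits: 665.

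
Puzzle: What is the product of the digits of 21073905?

0

2×1×0×7×3×9×0×5 = 0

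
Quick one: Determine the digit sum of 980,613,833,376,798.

81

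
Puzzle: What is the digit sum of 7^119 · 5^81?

7^119 · 5^81 = 15248850721261419773063231285672672758570757620359234821156057964399977114006253009442393888230708794381468318908964647284687288220084155909717082977294921875
Sum of its 158 digits: 734.

734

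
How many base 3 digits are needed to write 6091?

8

6091 in base 3 is 22100121, which has 8 digits.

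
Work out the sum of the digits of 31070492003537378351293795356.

120

3+1+0+7+0+4+9+2+0+0+3+5+3+7+3+7+8+3+5+1+2+9+3+7+9+5+3+5+6 = 120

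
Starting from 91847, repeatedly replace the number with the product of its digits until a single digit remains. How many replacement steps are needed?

2

91847 → 2016 → 0 (2 steps)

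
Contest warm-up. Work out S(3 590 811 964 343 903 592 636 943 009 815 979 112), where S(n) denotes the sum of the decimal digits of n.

3+5+9+0+8+1+1+9+6+4+3+4+3+9+0+3+5+9+2+6+3+6+9+4+3+0+0+9+8+1+5+9+7+9+1+1+2 = 167

167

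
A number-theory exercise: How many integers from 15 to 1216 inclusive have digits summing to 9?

73

The integers in [15, 1216] that have digits summing to 9: 18, 27, 36, 45, 54, 63, …, 1206, 1215.
73 qualify.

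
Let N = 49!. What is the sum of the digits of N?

225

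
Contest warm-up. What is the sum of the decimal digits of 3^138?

3^138 = 696198609130885597695136021593547814689632716312296141651066450089
Sum of its 66 digits: 306.

306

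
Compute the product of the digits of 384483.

3×8×4×4×8×3 = 9216

9216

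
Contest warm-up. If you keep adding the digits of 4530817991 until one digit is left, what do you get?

4+5+3+0+8+1+7+9+9+1 = 47
4+7 = 11
1+1 = 2

2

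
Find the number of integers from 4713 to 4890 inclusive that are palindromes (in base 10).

The integers in [4713, 4890] that are palindromes (in base 10): 4774, 4884.
2 qualify.

2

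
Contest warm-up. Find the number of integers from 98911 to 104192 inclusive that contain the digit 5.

1410

The integers in [98911, 104192] that contain the digit 5: 98915, 98925, 98935, 98945, 98950, 98951, …, 104175, 104185.
1410 qualify.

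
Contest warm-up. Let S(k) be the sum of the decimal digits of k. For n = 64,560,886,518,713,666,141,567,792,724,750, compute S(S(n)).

9

First digit sum: 153.
1+5+3 = 9.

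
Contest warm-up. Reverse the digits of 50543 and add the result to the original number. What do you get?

85048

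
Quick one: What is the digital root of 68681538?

9

6+8+6+8+1+5+3+8 = 45
4+5 = 9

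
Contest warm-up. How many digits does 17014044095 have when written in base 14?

9

17014044095 in base 14 is B758D755D, which has 9 digits.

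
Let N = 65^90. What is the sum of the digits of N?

65^90 = 14527875113679268336676702162303646477016737803035280673619686601435793485654076799787848661243390255299897700524801511510510076963242909187101759016513824462890625
Sum of its 164 digits: 730.

730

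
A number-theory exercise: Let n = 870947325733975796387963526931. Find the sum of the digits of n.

163

8+7+0+9+4+7+3+2+5+7+3+3+9+7+5+7+9+6+3+8+7+9+6+3+5+2+6+9+3+1 = 163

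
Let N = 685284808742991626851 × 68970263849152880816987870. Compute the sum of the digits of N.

194

685284808742991626851 × 68970263849152880816987870 = 47264274070820401434941227807706087528833297370
Sum of its 47 digits: 194.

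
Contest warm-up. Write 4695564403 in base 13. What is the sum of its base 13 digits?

79

4695564403 in base 13 is 59AA69B9A.
Digit sum: 5+9+10+10+6+9+11+9+10 = 79.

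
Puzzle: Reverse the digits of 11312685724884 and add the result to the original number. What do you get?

60155444346195

Reverse of 11312685724884 is 48842758621311.
11312685724884 + 48842758621311 = 60155444346195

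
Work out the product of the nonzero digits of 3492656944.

5598720

3×4×9×2×6×5×6×9×4×4 = 5598720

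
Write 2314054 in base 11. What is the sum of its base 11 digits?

24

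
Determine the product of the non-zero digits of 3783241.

3×7×8×3×2×4×1 = 4032

4032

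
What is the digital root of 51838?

7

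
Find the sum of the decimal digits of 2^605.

851

2^605 = 132784498204191774672397051638117156832398279431757980799861034550100889965213060684790625566307321417222332371561625253836644834413176809852379994691646837985957817708848304757932032
Sum of its 183 digits: 851.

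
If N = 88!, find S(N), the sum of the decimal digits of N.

531

88! = 185482642257398439114796845645546284380220968949399346684421580986889562184028199319100141244804501828416633516851200000000000000000000
Sum of its 135 digits: 531.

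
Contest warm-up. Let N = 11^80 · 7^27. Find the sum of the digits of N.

11^80 · 7^27 = 13460521716638151248324643848047819454437777502212106724493739098753158971178185931713347139089232388441943
Sum of its 107 digits: 472.

472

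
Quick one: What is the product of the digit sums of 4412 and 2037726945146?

S(4412) = 4+4+1+2 = 11.
S(2037726945146) = 2+0+3+7+7+2+6+9+4+5+1+4+6 = 56.
11 · 56 = 616.

616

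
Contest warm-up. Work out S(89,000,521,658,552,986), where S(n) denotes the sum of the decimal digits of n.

8+9+0+0+0+5+2+1+6+5+8+5+5+2+9+8+6 = 79

79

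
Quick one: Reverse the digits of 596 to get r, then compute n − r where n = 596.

-99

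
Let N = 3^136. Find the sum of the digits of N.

3^136 = 77355401014542844188348446843727534965514746256921793516785161121
Sum of its 65 digits: 288.

288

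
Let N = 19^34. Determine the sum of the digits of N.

172

19^34 = 30034640110980377619945846078500632729311721
Sum of its 44 digits: 172.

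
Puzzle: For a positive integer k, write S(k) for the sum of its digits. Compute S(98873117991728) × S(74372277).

3120

S(98873117991728) = 9+8+8+7+3+1+1+7+9+9+1+7+2+8 = 80.
S(74372277) = 7+4+3+7+2+2+7+7 = 39.
80 · 39 = 3120.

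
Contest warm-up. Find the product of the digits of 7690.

0

7×6×9×0 = 0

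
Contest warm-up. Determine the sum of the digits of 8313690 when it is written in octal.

35

8313690 in base 8 is 37555532.
Digit sum: 3+7+5+5+5+5+3+2 = 35.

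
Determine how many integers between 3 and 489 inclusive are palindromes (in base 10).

55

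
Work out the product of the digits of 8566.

1440

8×5×6×6 = 1440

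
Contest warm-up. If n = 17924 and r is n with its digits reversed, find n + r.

60895

Reverse of 17924 is 42971.
17924 + 42971 = 60895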